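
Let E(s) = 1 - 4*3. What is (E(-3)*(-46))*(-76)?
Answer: -38456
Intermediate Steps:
E(s) = -11 (E(s) = 1 - 12 = -11)
(E(-3)*(-46))*(-76) = -11*(-46)*(-76) = 506*(-76) = -38456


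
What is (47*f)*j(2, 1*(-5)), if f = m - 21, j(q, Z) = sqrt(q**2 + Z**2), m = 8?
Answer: -611*sqrt(29) ≈ -3290.3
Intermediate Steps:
j(q, Z) = sqrt(Z**2 + q**2)
f = -13 (f = 8 - 21 = -13)
(47*f)*j(2, 1*(-5)) = (47*(-13))*sqrt((1*(-5))**2 + 2**2) = -611*sqrt((-5)**2 + 4) = -611*sqrt(25 + 4) = -611*sqrt(29)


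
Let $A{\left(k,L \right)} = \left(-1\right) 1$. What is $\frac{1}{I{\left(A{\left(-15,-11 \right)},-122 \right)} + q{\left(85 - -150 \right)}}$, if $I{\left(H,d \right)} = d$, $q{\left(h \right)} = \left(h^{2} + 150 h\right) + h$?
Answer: $\frac{1}{90588} \approx 1.1039 \cdot 10^{-5}$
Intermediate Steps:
$A{\left(k,L \right)} = -1$
$q{\left(h \right)} = h^{2} + 151 h$
$\frac{1}{I{\left(A{\left(-15,-11 \right)},-122 \right)} + q{\left(85 - -150 \right)}} = \frac{1}{-122 + \left(85 - -150\right) \left(151 + \left(85 - -150\right)\right)} = \frac{1}{-122 + \left(85 + 150\right) \left(151 + \left(85 + 150\right)\right)} = \frac{1}{-122 + 235 \left(151 + 235\right)} = \frac{1}{-122 + 235 \cdot 386} = \frac{1}{-122 + 90710} = \frac{1}{90588}$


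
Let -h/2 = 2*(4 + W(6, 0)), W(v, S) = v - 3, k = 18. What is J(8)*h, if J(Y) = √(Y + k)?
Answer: -28*√26 ≈ -142.77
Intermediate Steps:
J(Y) = √(18 + Y) (J(Y) = √(Y + 18) = √(18 + Y))
W(v, S) = -3 + v
h = -28 (h = -4*(4 + (-3 + 6)) = -4*(4 + 3) = -4*7 = -2*14 = -28)
J(8)*h = √(18 + 8)*(-28) = √26*(-28) = -28*√26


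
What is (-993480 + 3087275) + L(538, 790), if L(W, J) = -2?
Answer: 2093793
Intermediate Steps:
(-993480 + 3087275) + L(538, 790) = (-993480 + 3087275) - 2 = 2093795 - 2 = 2093793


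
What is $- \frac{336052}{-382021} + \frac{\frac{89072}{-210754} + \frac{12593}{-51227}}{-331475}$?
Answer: $\frac{601316350256869978193}{683569646432471279525} \approx 0.87967$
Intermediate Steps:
$- \frac{336052}{-382021} + \frac{\frac{89072}{-210754} + \frac{12593}{-51227}}{-331475} = \left(-336052\right) \left(- \frac{1}{382021}\right) + \left(89072 \left(- \frac{1}{210754}\right) + 12593 \left(- \frac{1}{51227}\right)\right) \left(- \frac{1}{331475}\right) = \frac{336052}{382021} + \left(- \frac{44536}{105377} - \frac{12593}{51227}\right) \left(- \frac{1}{331475}\right) = \frac{336052}{382021} - - \frac{3608458233}{1789350968749025} = \frac{336052}{382021} + \frac{3608458233}{1789350968749025} = \frac{601316350256869978193}{683569646432471279525}$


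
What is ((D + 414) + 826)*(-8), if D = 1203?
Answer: -19544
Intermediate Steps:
((D + 414) + 826)*(-8) = ((1203 + 414) + 826)*(-8) = (1617 + 826)*(-8) = 2443*(-8) = -19544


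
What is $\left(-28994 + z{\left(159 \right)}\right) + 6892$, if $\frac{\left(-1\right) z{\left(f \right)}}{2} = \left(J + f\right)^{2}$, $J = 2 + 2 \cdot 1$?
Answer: $-75240$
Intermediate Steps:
$J = 4$ ($J = 2 + 2 = 4$)
$z{\left(f \right)} = - 2 \left(4 + f\right)^{2}$
$\left(-28994 + z{\left(159 \right)}\right) + 6892 = \left(-28994 - 2 \left(4 + 159\right)^{2}\right) + 6892 = \left(-28994 - 2 \cdot 163^{2}\right) + 6892 = \left(-28994 - 53138\right) + 6892 = -82132 + 6892 = -75240$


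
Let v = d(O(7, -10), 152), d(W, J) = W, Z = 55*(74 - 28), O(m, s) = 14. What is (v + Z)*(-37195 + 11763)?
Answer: -64699008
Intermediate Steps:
Z = 2530 (Z = 55*46 = 2530)
v = 14
(v + Z)*(-37195 + 11763) = (14 + 2530)*(-37195 + 11763) = 2544*(-25432) = -64699008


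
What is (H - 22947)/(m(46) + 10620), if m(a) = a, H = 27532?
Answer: 4585/10666 ≈ 0.42987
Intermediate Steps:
(H - 22947)/(m(46) + 10620) = (27532 - 22947)/(46 + 10620) = 4585/10666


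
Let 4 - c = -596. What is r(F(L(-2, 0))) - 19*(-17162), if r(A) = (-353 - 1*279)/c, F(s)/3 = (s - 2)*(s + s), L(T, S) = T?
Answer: 24455771/75 ≈ 3.2608e+5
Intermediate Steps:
c = 600 (c = 4 - 1*(-596) = 4 + 596 = 600)
F(s) = 6*s*(-2 + s) (F(s) = 3*((s - 2)*(s + s)) = 3*((-2 + s)*(2*s)) = 3*(2*s*(-2 + s)) = 6*s*(-2 + s))
r(A) = -79/75 (r(A) = (-353 - 1*279)/600 = (-353 - 279)*(1/600) = -632*1/600 = -79/75)
r(F(L(-2, 0))) - 19*(-17162) = -79/75 - 19*(-17162) = -79/75 - 1*(-326078) = -79/75 + 326078 = 24455771/75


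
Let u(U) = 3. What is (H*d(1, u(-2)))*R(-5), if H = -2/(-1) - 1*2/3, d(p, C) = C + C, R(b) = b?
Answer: -40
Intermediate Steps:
d(p, C) = 2*C
H = 4/3 (H = -2*(-1) - 2*⅓ = 2 - ⅔ = 4/3 ≈ 1.3333)
(H*d(1, u(-2)))*R(-5) = (4*(2*3)/3)*(-5) = ((4/3)*6)*(-5) = 8*(-5) = -40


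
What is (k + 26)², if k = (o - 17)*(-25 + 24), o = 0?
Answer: 1849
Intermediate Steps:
k = 17 (k = (0 - 17)*(-25 + 24) = -17*(-1) = 17)
(k + 26)² = (17 + 26)² = 43² = 1849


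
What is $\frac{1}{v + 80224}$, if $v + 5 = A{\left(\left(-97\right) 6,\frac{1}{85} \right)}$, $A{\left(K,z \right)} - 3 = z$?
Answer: $\frac{85}{6818871} \approx 1.2465 \cdot 10^{-5}$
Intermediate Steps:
$A{\left(K,z \right)} = 3 + z$
$v = - \frac{169}{85}$ ($v = -5 + \left(3 + \frac{1}{85}\right) = -5 + \frac{256}{85} = - \frac{169}{85} \approx -1.9882$)
$\frac{1}{v + 80224} = \frac{1}{- \frac{169}{85} + 80224} = \frac{1}{\frac{6818871}{85}} = \frac{85}{6818871}$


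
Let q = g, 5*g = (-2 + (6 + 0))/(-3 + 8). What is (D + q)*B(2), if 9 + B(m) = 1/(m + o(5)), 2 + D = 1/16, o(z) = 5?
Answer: 22041/1400 ≈ 15.744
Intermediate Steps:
D = -31/16 (D = -2 + 1/16 = -31/16 ≈ -1.9375)
g = 4/25 (g = ((-2 + (6 + 0))/(-3 + 8))/5 = ((-2 + 6)/5)/5 = (4*(1/5))/5 = (1/5)*(4/5) = 4/25 ≈ 0.16000)
q = 4/25 ≈ 0.16000
B(m) = -9 + 1/(5 + m) (B(m) = -9 + 1/(m + 5) = -9 + 1/(5 + m))
(D + q)*B(2) = (-31/16 + 4/25)*((-44 - 9*2)/(5 + 2)) = -711*(-44 - 18)/(400*7) = -711*(-62)/2800 = -711/400*(-62/7) = 22041/1400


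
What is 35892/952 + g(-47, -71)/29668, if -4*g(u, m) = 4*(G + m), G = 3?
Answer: 66556787/1765246 ≈ 37.704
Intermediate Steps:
g(u, m) = -3 - m (g(u, m) = -(3 + m) = -(12 + 4*m)/4 = -3 - m)
35892/952 + g(-47, -71)/29668 = 35892/952 + (-3 - 1*(-71))/29668 = 35892*(1/952) + (-3 + 71)*(1/29668) = 8973/238 + 68*(1/29668) = 8973/238 + 17/7417 = 66556787/1765246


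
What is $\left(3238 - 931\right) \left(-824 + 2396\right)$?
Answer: $3626604$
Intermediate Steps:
$\left(3238 - 931\right) \left(-824 + 2396\right) = 2307 \cdot 1572 = 3626604$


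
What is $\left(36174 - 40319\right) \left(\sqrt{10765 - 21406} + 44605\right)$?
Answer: $-184887725 - 4145 i \sqrt{10641} \approx -1.8489 \cdot 10^{8} - 4.2758 \cdot 10^{5} i$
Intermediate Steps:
$\left(36174 - 40319\right) \left(\sqrt{10765 - 21406} + 44605\right) = - 4145 \left(\sqrt{10765 - 21406} + 44605\right) = - 4145 \left(\sqrt{-10641} + 44605\right) = - 4145 \left(i \sqrt{10641} + 44605\right) = - 4145 \left(44605 + i \sqrt{10641}\right) = -184887725 - 4145 i \sqrt{10641}$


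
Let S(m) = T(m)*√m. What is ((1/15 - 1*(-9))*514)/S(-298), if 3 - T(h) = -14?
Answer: -2056*I*√298/2235 ≈ -15.88*I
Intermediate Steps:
T(h) = 17 (T(h) = 3 - 1*(-14) = 3 + 14 = 17)
S(m) = 17*√m
((1/15 - 1*(-9))*514)/S(-298) = ((1/15 - 1*(-9))*514)/((17*√(-298))) = ((1/15 + 9)*514)/((17*(I*√298))) = ((136/15)*514)/((17*I*√298)) = 69904*(-I*√298/5066)/15 = -2056*I*√298/2235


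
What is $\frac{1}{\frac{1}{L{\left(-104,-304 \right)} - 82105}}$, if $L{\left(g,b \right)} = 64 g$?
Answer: $-88761$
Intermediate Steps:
$\frac{1}{\frac{1}{L{\left(-104,-304 \right)} - 82105}} = \frac{1}{\frac{1}{64 \left(-104\right) - 82105}} = \frac{1}{\frac{1}{-6656 - 82105}} = \frac{1}{\frac{1}{-88761}} = \frac{1}{- \frac{1}{88761}} = -88761$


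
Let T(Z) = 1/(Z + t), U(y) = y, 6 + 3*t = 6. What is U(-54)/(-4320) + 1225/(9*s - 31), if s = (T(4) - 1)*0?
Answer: -97969/2480 ≈ -39.504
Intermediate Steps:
t = 0 (t = -2 + (⅓)*6 = -2 + 2 = 0)
T(Z) = 1/Z (T(Z) = 1/(Z + 0) = 1/Z)
s = 0 (s = (1/4 - 1)*0 = (¼ - 1)*0 = -¾*0 = 0)
U(-54)/(-4320) + 1225/(9*s - 31) = -54/(-4320) + 1225/(9*0 - 31) = -54*(-1/4320) + 1225/(0 - 31) = 1/80 + 1225/(-31) = 1/80 + 1225*(-1/31) = 1/80 - 1225/31 = -97969/2480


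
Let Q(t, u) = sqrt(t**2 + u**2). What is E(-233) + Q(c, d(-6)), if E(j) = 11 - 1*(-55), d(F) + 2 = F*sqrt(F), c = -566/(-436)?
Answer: 66 + sqrt(-9994999 + 1140576*I*sqrt(6))/218 ≈ 68.008 + 14.641*I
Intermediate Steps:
c = 283/218 (c = -566*(-1/436) = 283/218 ≈ 1.2982)
d(F) = -2 + F**(3/2) (d(F) = -2 + F*sqrt(F) = -2 + F**(3/2))
E(j) = 66 (E(j) = 11 + 55 = 66)
E(-233) + Q(c, d(-6)) = 66 + sqrt((283/218)**2 + (-2 + (-6)**(3/2))**2) = 66 + sqrt(80089/47524 + (-2 - 6*I*sqrt(6))**2)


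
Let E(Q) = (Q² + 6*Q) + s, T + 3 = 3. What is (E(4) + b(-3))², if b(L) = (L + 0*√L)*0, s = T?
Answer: 1600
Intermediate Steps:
T = 0 (T = -3 + 3 = 0)
s = 0
E(Q) = Q² + 6*Q (E(Q) = (Q² + 6*Q) + 0 = Q² + 6*Q)
b(L) = 0 (b(L) = (L + 0)*0 = L*0 = 0)
(E(4) + b(-3))² = (4*(6 + 4) + 0)² = (4*10 + 0)² = (40 + 0)² = 40² = 1600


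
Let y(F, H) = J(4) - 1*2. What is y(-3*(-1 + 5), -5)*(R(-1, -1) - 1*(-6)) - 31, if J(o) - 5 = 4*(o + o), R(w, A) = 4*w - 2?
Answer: -31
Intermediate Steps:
R(w, A) = -2 + 4*w
J(o) = 5 + 8*o (J(o) = 5 + 4*(o + o) = 5 + 4*(2*o) = 5 + 8*o)
y(F, H) = 35 (y(F, H) = (5 + 8*4) - 1*2 = (5 + 32) - 2 = 37 - 2 = 35)
y(-3*(-1 + 5), -5)*(R(-1, -1) - 1*(-6)) - 31 = 35*((-2 + 4*(-1)) - 1*(-6)) - 31 = 35*((-2 - 4) + 6) - 31 = 35*(-6 + 6) - 31 = 35*0 - 31 = 0 - 31 = -31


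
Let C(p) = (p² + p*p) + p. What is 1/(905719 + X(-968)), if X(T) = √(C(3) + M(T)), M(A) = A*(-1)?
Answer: 905719/820326905972 - √989/820326905972 ≈ 1.1041e-6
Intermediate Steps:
M(A) = -A
C(p) = p + 2*p² (C(p) = (p² + p²) + p = 2*p² + p = p + 2*p²)
X(T) = √(21 - T) (X(T) = √(3*(1 + 2*3) - T) = √(3*(1 + 6) - T) = √(3*7 - T) = √(21 - T))
1/(905719 + X(-968)) = 1/(905719 + √(21 - 1*(-968))) = 1/(905719 + √(21 + 968)) = 1/(905719 + √989)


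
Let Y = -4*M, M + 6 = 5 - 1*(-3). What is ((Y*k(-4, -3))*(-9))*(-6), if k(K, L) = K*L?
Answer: -5184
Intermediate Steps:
M = 2 (M = -6 + (5 - 1*(-3)) = -6 + (5 + 3) = -6 + 8 = 2)
Y = -8 (Y = -4*2 = -8)
((Y*k(-4, -3))*(-9))*(-6) = (-(-32)*(-3)*(-9))*(-6) = (-8*12*(-9))*(-6) = -96*(-9)*(-6) = 864*(-6) = -5184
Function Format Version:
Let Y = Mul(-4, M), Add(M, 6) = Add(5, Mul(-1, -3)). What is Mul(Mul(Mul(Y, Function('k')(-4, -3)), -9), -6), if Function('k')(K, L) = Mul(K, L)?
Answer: -5184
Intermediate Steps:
M = 2 (M = Add(-6, Add(5, Mul(-1, -3))) = Add(-6, Add(5, 3)) = Add(-6, 8) = 2)
Y = -8 (Y = Mul(-4, 2) = -8)
Mul(Mul(Mul(Y, Function('k')(-4, -3)), -9), -6) = Mul(Mul(Mul(-8, Mul(-4, -3)), -9), -6) = Mul(Mul(Mul(-8, 12), -9), -6) = Mul(Mul(-96, -9), -6) = Mul(864, -6) = -5184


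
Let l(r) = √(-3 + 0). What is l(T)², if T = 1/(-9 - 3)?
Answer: -3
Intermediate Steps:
T = -1/12 (T = 1/(-12) = -1/12 ≈ -0.083333)
l(r) = I*√3 (l(r) = √(-3) = I*√3)
l(T)² = (I*√3)² = -3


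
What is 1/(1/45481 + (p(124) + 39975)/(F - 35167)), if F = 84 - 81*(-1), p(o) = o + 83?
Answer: -21512513/24695710 ≈ -0.87110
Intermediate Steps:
p(o) = 83 + o
F = 165 (F = 84 + 81 = 165)
1/(1/45481 + (p(124) + 39975)/(F - 35167)) = 1/(1/45481 + ((83 + 124) + 39975)/(165 - 35167)) = 1/(1/45481 + (207 + 39975)/(-35002)) = 1/(1/45481 + 40182*(-1/35002)) = 1/(1/45481 - 543/473) = 1/(-24695710/21512513) = -21512513/24695710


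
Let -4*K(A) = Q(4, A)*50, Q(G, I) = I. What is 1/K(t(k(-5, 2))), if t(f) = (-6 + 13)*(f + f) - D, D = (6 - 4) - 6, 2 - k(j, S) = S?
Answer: -1/50 ≈ -0.020000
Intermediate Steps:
k(j, S) = 2 - S
D = -4 (D = 2 - 6 = -4)
t(f) = 4 + 14*f (t(f) = (-6 + 13)*(f + f) - 1*(-4) = 7*(2*f) + 4 = 14*f + 4 = 4 + 14*f)
K(A) = -25*A/2 (K(A) = -A*50/4 = -25*A/2)
1/K(t(k(-5, 2))) = 1/(-25*(4 + 14*(2 - 1*2))/2) = 1/(-25*(4 + 14*(2 - 2))/2) = 1/(-25*(4 + 14*0)/2) = 1/(-25*(4 + 0)/2) = 1/(-25/2*4) = 1/(-50) = -1/50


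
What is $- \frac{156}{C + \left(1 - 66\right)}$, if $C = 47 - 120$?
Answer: $\frac{26}{23} \approx 1.1304$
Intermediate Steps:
$C = -73$
$- \frac{156}{C + \left(1 - 66\right)} = - \frac{156}{-73 + \left(1 - 66\right)} = - \frac{156}{-73 - 65} = - \frac{156}{-138} = \left(-156\right) \left(- \frac{1}{138}\right) = \frac{26}{23}$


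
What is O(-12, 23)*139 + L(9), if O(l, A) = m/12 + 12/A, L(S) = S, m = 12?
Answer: 5072/23 ≈ 220.52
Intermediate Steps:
O(l, A) = 1 + 12/A (O(l, A) = 12/12 + 12/A = 12*(1/12) + 12/A = 1 + 12/A)
O(-12, 23)*139 + L(9) = ((12 + 23)/23)*139 + 9 = ((1/23)*35)*139 + 9 = (35/23)*139 + 9 = 4865/23 + 9 = 5072/23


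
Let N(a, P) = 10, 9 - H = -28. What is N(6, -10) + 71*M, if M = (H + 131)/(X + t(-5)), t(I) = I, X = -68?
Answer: -11198/73 ≈ -153.40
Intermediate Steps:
H = 37 (H = 9 - 1*(-28) = 9 + 28 = 37)
M = -168/73 (M = (37 + 131)/(-68 - 5) = 168/(-73) = 168*(-1/73) = -168/73 ≈ -2.3014)
N(6, -10) + 71*M = 10 + 71*(-168/73) = 10 - 11928/73 = -11198/73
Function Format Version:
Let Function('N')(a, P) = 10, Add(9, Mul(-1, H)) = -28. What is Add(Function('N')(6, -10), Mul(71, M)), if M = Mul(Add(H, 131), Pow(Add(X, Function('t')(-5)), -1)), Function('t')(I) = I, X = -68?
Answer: Rational(-11198, 73) ≈ -153.40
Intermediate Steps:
H = 37 (H = Add(9, Mul(-1, -28)) = Add(9, 28) = 37)
M = Rational(-168, 73) (M = Mul(Add(37, 131), Pow(Add(-68, -5), -1)) = Mul(168, Pow(-73, -1)) = Mul(168, Rational(-1, 73)) = Rational(-168, 73) ≈ -2.3014)
Add(Function('N')(6, -10), Mul(71, M)) = Add(10, Mul(71, Rational(-168, 73))) = Add(10, Rational(-11928, 73)) = Rational(-11198, 73)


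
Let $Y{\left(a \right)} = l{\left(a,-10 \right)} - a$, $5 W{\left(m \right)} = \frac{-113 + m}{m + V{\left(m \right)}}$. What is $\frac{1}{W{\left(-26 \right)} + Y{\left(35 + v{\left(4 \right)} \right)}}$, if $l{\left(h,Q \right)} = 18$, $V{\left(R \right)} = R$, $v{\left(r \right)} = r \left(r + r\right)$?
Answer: $- \frac{260}{12601} \approx -0.020633$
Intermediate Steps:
$v{\left(r \right)} = 2 r^{2}$ ($v{\left(r \right)} = r 2 r = 2 r^{2}$)
$W{\left(m \right)} = \frac{-113 + m}{10 m}$ ($W{\left(m \right)} = \frac{\left(-113 + m\right) \frac{1}{m + m}}{5} = \frac{\left(-113 + m\right) \frac{1}{2 m}}{5} = \frac{\frac{1}{2} \frac{1}{m} \left(-113 + m\right)}{5} = \frac{-113 + m}{10 m}$)
$Y{\left(a \right)} = 18 - a$
$\frac{1}{W{\left(-26 \right)} + Y{\left(35 + v{\left(4 \right)} \right)}} = \frac{1}{\frac{-113 - 26}{10 \left(-26\right)} + \left(18 - \left(35 + 2 \cdot 4^{2}\right)\right)} = \frac{1}{\frac{1}{10} \left(- \frac{1}{26}\right) \left(-139\right) + \left(18 - \left(35 + 2 \cdot 16\right)\right)} = \frac{1}{\frac{139}{260} + \left(18 - \left(35 + 32\right)\right)} = \frac{1}{\frac{139}{260} + \left(18 - 67\right)} = \frac{1}{\frac{139}{260} - 49} = \frac{1}{- \frac{12601}{260}} = - \frac{260}{12601}$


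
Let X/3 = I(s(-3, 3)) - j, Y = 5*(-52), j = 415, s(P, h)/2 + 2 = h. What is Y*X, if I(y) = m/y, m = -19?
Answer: 331110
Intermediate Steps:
s(P, h) = -4 + 2*h
I(y) = -19/y
Y = -260
X = -2547/2 (X = 3*(-19/(-4 + 2*3) - 1*415) = 3*(-19/(-4 + 6) - 415) = 3*(-19/2 - 415) = 3*(-849/2) = -2547/2 ≈ -1273.5)
Y*X = -260*(-2547/2) = 331110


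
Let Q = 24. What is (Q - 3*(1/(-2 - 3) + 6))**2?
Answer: 1089/25 ≈ 43.560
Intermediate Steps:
(Q - 3*(1/(-2 - 3) + 6))**2 = (24 - 3*(1/(-2 - 3) + 6))**2 = (24 - 3*(1/(-5) + 6))**2 = (24 - 3*(-1/5 + 6))**2 = (24 - 3*29/5)**2 = (24 - 87/5)**2 = (33/5)**2 = 1089/25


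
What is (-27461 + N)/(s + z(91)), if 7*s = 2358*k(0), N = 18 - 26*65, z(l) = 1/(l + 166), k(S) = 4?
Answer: -52410267/2424031 ≈ -21.621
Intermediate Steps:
z(l) = 1/(166 + l)
N = -1672 (N = 18 - 1690 = -1672)
s = 9432/7 (s = (2358*4)/7 = (⅐)*9432 = 9432/7 ≈ 1347.4)
(-27461 + N)/(s + z(91)) = (-27461 - 1672)/(9432/7 + 1/(166 + 91)) = -29133/(9432/7 + 1/257) = -29133/2424031/1799 = -29133*1799/2424031 = -52410267/2424031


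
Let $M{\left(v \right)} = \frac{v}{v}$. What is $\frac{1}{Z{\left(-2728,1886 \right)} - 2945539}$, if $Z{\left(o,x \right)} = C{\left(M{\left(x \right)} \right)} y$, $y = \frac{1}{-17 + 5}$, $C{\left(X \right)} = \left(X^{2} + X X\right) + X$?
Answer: $- \frac{4}{11782157} \approx -3.395 \cdot 10^{-7}$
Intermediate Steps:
$M{\left(v \right)} = 1$
$C{\left(X \right)} = X + 2 X^{2}$ ($C{\left(X \right)} = \left(X^{2} + X^{2}\right) + X = 2 X^{2} + X = X + 2 X^{2}$)
$y = - \frac{1}{12}$ ($y = \frac{1}{-12} = - \frac{1}{12} \approx -0.083333$)
$Z{\left(o,x \right)} = - \frac{1}{4}$ ($Z{\left(o,x \right)} = 1 \left(1 + 2 \cdot 1\right) \left(- \frac{1}{12}\right) = 1 \left(1 + 2\right) \left(- \frac{1}{12}\right) = 1 \cdot 3 \left(- \frac{1}{12}\right) = 3 \left(- \frac{1}{12}\right) = - \frac{1}{4}$)
$\frac{1}{Z{\left(-2728,1886 \right)} - 2945539} = \frac{1}{- \frac{1}{4} - 2945539} = \frac{1}{- \frac{11782157}{4}} = - \frac{4}{11782157}$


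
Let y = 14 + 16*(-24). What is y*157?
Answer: -58090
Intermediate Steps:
y = -370 (y = 14 - 384 = -370)
y*157 = -370*157 = -58090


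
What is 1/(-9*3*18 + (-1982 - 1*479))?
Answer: -1/2947 ≈ -0.00033933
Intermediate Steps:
1/(-9*3*18 + (-1982 - 1*479)) = 1/(-27*18 + (-1982 - 479)) = 1/(-486 - 2461) = 1/(-2947) = -1/2947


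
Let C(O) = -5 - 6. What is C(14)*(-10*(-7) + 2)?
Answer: -792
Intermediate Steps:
C(O) = -11
C(14)*(-10*(-7) + 2) = -11*(-10*(-7) + 2) = -11*(70 + 2) = -11*72 = -792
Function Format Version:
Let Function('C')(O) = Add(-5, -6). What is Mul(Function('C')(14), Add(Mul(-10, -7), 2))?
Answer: -792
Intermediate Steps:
Function('C')(O) = -11
Mul(Function('C')(14), Add(Mul(-10, -7), 2)) = Mul(-11, Add(Mul(-10, -7), 2)) = Mul(-11, Add(70, 2)) = Mul(-11, 72) = -792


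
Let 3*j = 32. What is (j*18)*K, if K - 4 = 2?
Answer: 1152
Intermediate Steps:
j = 32/3 (j = (⅓)*32 = 32/3 ≈ 10.667)
K = 6 (K = 4 + 2 = 6)
(j*18)*K = ((32/3)*18)*6 = 192*6 = 1152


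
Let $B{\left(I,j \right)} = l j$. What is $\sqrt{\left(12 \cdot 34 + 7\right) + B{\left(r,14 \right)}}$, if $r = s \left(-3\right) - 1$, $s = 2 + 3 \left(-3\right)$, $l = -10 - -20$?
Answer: $\sqrt{555} \approx 23.558$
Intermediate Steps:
$l = 10$ ($l = -10 + 20 = 10$)
$s = -7$ ($s = 2 - 9 = -7$)
$r = 20$ ($r = \left(-7\right) \left(-3\right) - 1 = 21 - 1 = 20$)
$B{\left(I,j \right)} = 10 j$
$\sqrt{\left(12 \cdot 34 + 7\right) + B{\left(r,14 \right)}} = \sqrt{\left(12 \cdot 34 + 7\right) + 10 \cdot 14} = \sqrt{\left(408 + 7\right) + 140} = \sqrt{415 + 140} = \sqrt{555}$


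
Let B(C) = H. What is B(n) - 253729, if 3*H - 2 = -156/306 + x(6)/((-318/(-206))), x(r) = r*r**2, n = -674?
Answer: -2057106217/8109 ≈ -2.5368e+5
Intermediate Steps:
x(r) = r**3
H = 382244/8109 (H = 2/3 + (-156/306 + 6**3/((-318/(-206))))/3 = 2/3 + (-156*1/306 + 216/((-318*(-1/206))))/3 = 2/3 + (-26/51 + 216/(159/103))/3 = 2/3 + (-26/51 + 216*(103/159))/3 = 2/3 + (-26/51 + 7416/53)/3 = 2/3 + (1/3)*(376838/2703) = 2/3 + 376838/8109 = 382244/8109 ≈ 47.138)
B(C) = 382244/8109
B(n) - 253729 = 382244/8109 - 253729 = -2057106217/8109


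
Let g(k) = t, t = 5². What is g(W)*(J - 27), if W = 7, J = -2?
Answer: -725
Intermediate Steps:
t = 25
g(k) = 25
g(W)*(J - 27) = 25*(-2 - 27) = 25*(-29) = -725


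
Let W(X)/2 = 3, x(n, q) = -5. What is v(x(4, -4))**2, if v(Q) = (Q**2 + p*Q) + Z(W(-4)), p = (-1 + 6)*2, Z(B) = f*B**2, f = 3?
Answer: 6889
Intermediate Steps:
W(X) = 6 (W(X) = 2*3 = 6)
Z(B) = 3*B**2
p = 10 (p = 5*2 = 10)
v(Q) = 108 + Q**2 + 10*Q (v(Q) = (Q**2 + 10*Q) + 3*6**2 = (Q**2 + 10*Q) + 3*36 = (Q**2 + 10*Q) + 108 = 108 + Q**2 + 10*Q)
v(x(4, -4))**2 = (108 + (-5)**2 + 10*(-5))**2 = (108 + 25 - 50)**2 = 83**2 = 6889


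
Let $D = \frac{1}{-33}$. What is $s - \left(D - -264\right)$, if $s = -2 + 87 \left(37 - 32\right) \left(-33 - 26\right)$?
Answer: $- \frac{855722}{33} \approx -25931.0$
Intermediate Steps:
$D = - \frac{1}{33} \approx -0.030303$
$s = -25667$ ($s = -2 + 87 \cdot 5 \left(-59\right) = -2 + 87 \left(-295\right) = -2 - 25665 = -25667$)
$s - \left(D - -264\right) = -25667 - \left(- \frac{1}{33} - -264\right) = -25667 - \left(- \frac{1}{33} + 264\right) = -25667 - \frac{8711}{33} = - \frac{855722}{33}$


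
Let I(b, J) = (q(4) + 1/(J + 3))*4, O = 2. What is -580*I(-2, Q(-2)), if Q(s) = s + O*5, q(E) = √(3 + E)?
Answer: -2320/11 - 2320*√7 ≈ -6349.1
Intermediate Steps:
Q(s) = 10 + s (Q(s) = s + 2*5 = s + 10 = 10 + s)
I(b, J) = 4*√7 + 4/(3 + J) (I(b, J) = (√(3 + 4) + 1/(J + 3))*4 = (√7 + 1/(3 + J))*4 = 4*√7 + 4/(3 + J))
-580*I(-2, Q(-2)) = -2320*(1 + 3*√7 + (10 - 2)*√7)/(3 + (10 - 2)) = -2320*(1 + 3*√7 + 8*√7)/(3 + 8) = -2320*(1 + 11*√7)/11 = -580*(4/11 + 4*√7) = -2320/11 - 2320*√7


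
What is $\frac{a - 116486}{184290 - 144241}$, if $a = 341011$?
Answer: $\frac{224525}{40049} \approx 5.6063$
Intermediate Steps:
$\frac{a - 116486}{184290 - 144241} = \frac{341011 - 116486}{184290 - 144241} = \frac{224525}{40049}$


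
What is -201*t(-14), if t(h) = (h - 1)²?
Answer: -45225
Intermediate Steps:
t(h) = (-1 + h)²
-201*t(-14) = -201*(-1 - 14)² = -201*(-15)² = -201*225 = -45225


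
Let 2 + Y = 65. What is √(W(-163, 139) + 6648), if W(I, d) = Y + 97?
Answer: 2*√1702 ≈ 82.511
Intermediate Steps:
Y = 63 (Y = -2 + 65 = 63)
W(I, d) = 160 (W(I, d) = 63 + 97 = 160)
√(W(-163, 139) + 6648) = √(160 + 6648) = √6808 = 2*√1702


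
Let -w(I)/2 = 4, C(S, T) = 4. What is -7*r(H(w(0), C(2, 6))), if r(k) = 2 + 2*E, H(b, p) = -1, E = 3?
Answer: -56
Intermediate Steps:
w(I) = -8 (w(I) = -2*4 = -8)
r(k) = 8 (r(k) = 2 + 2*3 = 2 + 6 = 8)
-7*r(H(w(0), C(2, 6))) = -7*8 = -56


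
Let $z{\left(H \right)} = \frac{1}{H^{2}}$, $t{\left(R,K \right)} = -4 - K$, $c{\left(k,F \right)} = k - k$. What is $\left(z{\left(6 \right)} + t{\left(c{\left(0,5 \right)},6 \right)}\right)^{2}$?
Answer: $\frac{128881}{1296} \approx 99.445$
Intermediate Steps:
$c{\left(k,F \right)} = 0$
$z{\left(H \right)} = \frac{1}{H^{2}}$
$\left(z{\left(6 \right)} + t{\left(c{\left(0,5 \right)},6 \right)}\right)^{2} = \left(\frac{1}{36} - 10\right)^{2} = \left(- \frac{359}{36}\right)^{2} = \frac{128881}{1296}$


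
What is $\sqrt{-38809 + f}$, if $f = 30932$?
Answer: $i \sqrt{7877} \approx 88.752 i$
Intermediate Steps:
$\sqrt{-38809 + f} = \sqrt{-38809 + 30932} = \sqrt{-7877} = i \sqrt{7877}$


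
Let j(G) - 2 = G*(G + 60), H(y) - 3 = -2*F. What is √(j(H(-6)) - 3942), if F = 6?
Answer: I*√4399 ≈ 66.325*I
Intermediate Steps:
H(y) = -9 (H(y) = 3 - 2*6 = 3 - 12 = -9)
j(G) = 2 + G*(60 + G) (j(G) = 2 + G*(G + 60) = 2 + G*(60 + G))
√(j(H(-6)) - 3942) = √((2 + (-9)² + 60*(-9)) - 3942) = √((2 + 81 - 540) - 3942) = √(-457 - 3942) = √(-4399) = I*√4399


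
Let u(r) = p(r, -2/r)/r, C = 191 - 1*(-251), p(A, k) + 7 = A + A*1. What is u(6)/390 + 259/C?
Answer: 4679/7956 ≈ 0.58811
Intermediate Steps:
p(A, k) = -7 + 2*A (p(A, k) = -7 + (A + A*1) = -7 + (A + A) = -7 + 2*A)
C = 442 (C = 191 + 251 = 442)
u(r) = (-7 + 2*r)/r
u(6)/390 + 259/C = (2 - 7/6)/390 + 259/442 = (2 - 7*1/6)*(1/390) + 259*(1/442) = (2 - 7/6)*(1/390) + 259/442 = (5/6)*(1/390) + 259/442 = 1/468 + 259/442 = 4679/7956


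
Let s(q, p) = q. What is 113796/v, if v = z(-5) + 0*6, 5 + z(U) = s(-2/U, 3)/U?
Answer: -2844900/127 ≈ -22401.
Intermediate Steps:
z(U) = -5 - 2/U² (z(U) = -5 + (-2/U)/U = -5 - 2/U²)
v = -127/25 (v = (-5 - 2/(-5)²) + 0*6 = (-5 - 2*1/25) + 0 = (-5 - 2/25) + 0 = -127/25 + 0 = -127/25 ≈ -5.0800)
113796/v = 113796/(-127/25) = -25/127*113796 = -2844900/127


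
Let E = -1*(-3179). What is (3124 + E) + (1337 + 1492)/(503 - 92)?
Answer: 864454/137 ≈ 6309.9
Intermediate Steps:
E = 3179
(3124 + E) + (1337 + 1492)/(503 - 92) = (3124 + 3179) + (1337 + 1492)/(503 - 92) = 6303 + 2829/411 = 6303 + 2829*(1/411) = 6303 + 943/137 = 864454/137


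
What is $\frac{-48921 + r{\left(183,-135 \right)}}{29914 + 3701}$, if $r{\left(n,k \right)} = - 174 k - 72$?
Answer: $- \frac{8501}{11205} \approx -0.75868$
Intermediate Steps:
$r{\left(n,k \right)} = -72 - 174 k$
$\frac{-48921 + r{\left(183,-135 \right)}}{29914 + 3701} = \frac{-48921 - -23418}{29914 + 3701} = \frac{-48921 + \left(-72 + 23490\right)}{33615} = \left(-48921 + 23418\right) \frac{1}{33615} = \left(-25503\right) \frac{1}{33615} = - \frac{8501}{11205}$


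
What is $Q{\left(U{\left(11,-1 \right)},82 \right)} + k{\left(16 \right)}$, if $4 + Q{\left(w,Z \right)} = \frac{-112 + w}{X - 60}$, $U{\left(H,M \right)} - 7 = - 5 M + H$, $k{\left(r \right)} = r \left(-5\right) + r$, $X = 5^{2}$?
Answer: $- \frac{2291}{35} \approx -65.457$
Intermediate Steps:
$X = 25$
$k{\left(r \right)} = - 4 r$ ($k{\left(r \right)} = - 5 r + r = - 4 r$)
$U{\left(H,M \right)} = 7 + H - 5 M$ ($U{\left(H,M \right)} = 7 + \left(- 5 M + H\right) = 7 + \left(H - 5 M\right) = 7 + H - 5 M$)
$Q{\left(w,Z \right)} = - \frac{4}{5} - \frac{w}{35}$ ($Q{\left(w,Z \right)} = -4 + \frac{-112 + w}{25 - 60} = -4 + \frac{-112 + w}{-35} = -4 + \left(-112 + w\right) \left(- \frac{1}{35}\right) = -4 - \left(- \frac{16}{5} + \frac{w}{35}\right) = - \frac{4}{5} - \frac{w}{35}$)
$Q{\left(U{\left(11,-1 \right)},82 \right)} + k{\left(16 \right)} = \left(- \frac{4}{5} - \frac{7 + 11 - -5}{35}\right) - 64 = \left(- \frac{4}{5} - \frac{7 + 11 + 5}{35}\right) - 64 = \left(- \frac{4}{5} - \frac{23}{35}\right) - 64 = - \frac{51}{35} - 64 = - \frac{2291}{35}$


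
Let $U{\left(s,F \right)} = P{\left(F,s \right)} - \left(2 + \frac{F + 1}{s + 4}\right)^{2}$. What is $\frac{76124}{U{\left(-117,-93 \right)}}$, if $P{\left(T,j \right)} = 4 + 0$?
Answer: $- \frac{243006839}{12512} \approx -19422.0$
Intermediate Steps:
$P{\left(T,j \right)} = 4$
$U{\left(s,F \right)} = 4 - \left(2 + \frac{1 + F}{4 + s}\right)^{2}$ ($U{\left(s,F \right)} = 4 - \left(2 + \frac{F + 1}{s + 4}\right)^{2} = 4 - \left(2 + \frac{1 + F}{4 + s}\right)^{2}$)
$\frac{76124}{U{\left(-117,-93 \right)}} = \frac{76124}{4 - \frac{\left(9 - 93 + 2 \left(-117\right)\right)^{2}}{\left(4 - 117\right)^{2}}} = \frac{76124}{4 - \frac{\left(9 - 93 - 234\right)^{2}}{12769}} = \frac{76124}{4 - \frac{\left(-318\right)^{2}}{12769}} = \frac{76124}{4 - \frac{1}{12769} \cdot 101124} = \frac{76124}{4 - \frac{101124}{12769}} = \frac{76124}{- \frac{50048}{12769}} = 76124 \left(- \frac{12769}{50048}\right) = - \frac{243006839}{12512}$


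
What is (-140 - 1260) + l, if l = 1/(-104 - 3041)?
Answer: -4403001/3145 ≈ -1400.0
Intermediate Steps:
l = -1/3145 (l = 1/(-3145) = -1/3145 ≈ -0.00031797)
(-140 - 1260) + l = (-140 - 1260) - 1/3145 = -1400 - 1/3145 = -4403001/3145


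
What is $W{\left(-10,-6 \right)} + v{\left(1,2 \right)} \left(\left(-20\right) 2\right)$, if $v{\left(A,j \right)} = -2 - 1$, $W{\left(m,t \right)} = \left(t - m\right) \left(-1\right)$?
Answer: $116$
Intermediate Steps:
$W{\left(m,t \right)} = m - t$
$v{\left(A,j \right)} = -3$ ($v{\left(A,j \right)} = -2 - 1 = -3$)
$W{\left(-10,-6 \right)} + v{\left(1,2 \right)} \left(\left(-20\right) 2\right) = \left(-10 - -6\right) - 3 \left(\left(-20\right) 2\right) = \left(-10 + 6\right) - -120 = -4 + 120 = 116$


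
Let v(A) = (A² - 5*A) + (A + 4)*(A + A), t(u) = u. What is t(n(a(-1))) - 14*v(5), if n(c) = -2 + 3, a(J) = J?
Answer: -1259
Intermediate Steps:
n(c) = 1
v(A) = A² - 5*A + 2*A*(4 + A) (v(A) = (A² - 5*A) + (4 + A)*(2*A) = (A² - 5*A) + 2*A*(4 + A) = A² - 5*A + 2*A*(4 + A))
t(n(a(-1))) - 14*v(5) = 1 - 42*5*(1 + 5) = 1 - 42*5*6 = 1 - 14*90 = 1 - 1260 = -1259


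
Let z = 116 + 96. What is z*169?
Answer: 35828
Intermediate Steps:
z = 212
z*169 = 212*169 = 35828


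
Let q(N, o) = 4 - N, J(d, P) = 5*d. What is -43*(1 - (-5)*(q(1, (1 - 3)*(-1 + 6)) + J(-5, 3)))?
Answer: 4687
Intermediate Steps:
-43*(1 - (-5)*(q(1, (1 - 3)*(-1 + 6)) + J(-5, 3))) = -43*(1 - (-5)*((4 - 1*1) + 5*(-5))) = -43*(1 - (-5)*((4 - 1) - 25)) = -43*(1 - (-5)*(3 - 25)) = -43*(1 - (-5)*(-22)) = -43*(1 - 1*110) = -43*(1 - 110) = -43*(-109) = 4687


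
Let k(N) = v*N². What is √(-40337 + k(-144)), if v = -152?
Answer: I*√3192209 ≈ 1786.7*I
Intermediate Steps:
k(N) = -152*N²
√(-40337 + k(-144)) = √(-40337 - 152*(-144)²) = √(-40337 - 152*20736) = √(-40337 - 3151872) = √(-3192209) = I*√3192209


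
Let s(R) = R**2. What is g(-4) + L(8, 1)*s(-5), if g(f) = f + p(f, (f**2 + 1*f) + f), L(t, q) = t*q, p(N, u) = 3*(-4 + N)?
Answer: 172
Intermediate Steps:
p(N, u) = -12 + 3*N
L(t, q) = q*t
g(f) = -12 + 4*f (g(f) = f + (-12 + 3*f) = -12 + 4*f)
g(-4) + L(8, 1)*s(-5) = (-12 + 4*(-4)) + (1*8)*(-5)**2 = (-12 - 16) + 8*25 = -28 + 200 = 172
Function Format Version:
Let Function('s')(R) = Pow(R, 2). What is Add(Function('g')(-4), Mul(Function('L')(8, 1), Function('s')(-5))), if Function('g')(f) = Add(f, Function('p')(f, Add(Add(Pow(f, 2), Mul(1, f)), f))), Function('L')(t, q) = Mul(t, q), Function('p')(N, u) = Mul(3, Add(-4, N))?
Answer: 172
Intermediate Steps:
Function('p')(N, u) = Add(-12, Mul(3, N))
Function('L')(t, q) = Mul(q, t)
Function('g')(f) = Add(-12, Mul(4, f)) (Function('g')(f) = Add(f, Add(-12, Mul(3, f))) = Add(-12, Mul(4, f)))
Add(Function('g')(-4), Mul(Function('L')(8, 1), Function('s')(-5))) = Add(Add(-12, Mul(4, -4)), Mul(Mul(1, 8), Pow(-5, 2))) = Add(Add(-12, -16), Mul(8, 25)) = Add(-28, 200) = 172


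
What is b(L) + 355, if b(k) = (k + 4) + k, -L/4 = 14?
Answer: 247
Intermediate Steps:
L = -56 (L = -4*14 = -56)
b(k) = 4 + 2*k (b(k) = (4 + k) + k = 4 + 2*k)
b(L) + 355 = (4 + 2*(-56)) + 355 = (4 - 112) + 355 = -108 + 355 = 247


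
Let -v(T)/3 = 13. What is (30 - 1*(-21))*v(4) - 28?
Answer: -2017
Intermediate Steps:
v(T) = -39 (v(T) = -3*13 = -39)
(30 - 1*(-21))*v(4) - 28 = (30 - 1*(-21))*(-39) - 28 = (30 + 21)*(-39) - 28 = 51*(-39) - 28 = -1989 - 28 = -2017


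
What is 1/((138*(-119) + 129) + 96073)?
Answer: 1/79780 ≈ 1.2534e-5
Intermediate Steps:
1/((138*(-119) + 129) + 96073) = 1/((-16422 + 129) + 96073) = 1/(-16293 + 96073) = 1/79780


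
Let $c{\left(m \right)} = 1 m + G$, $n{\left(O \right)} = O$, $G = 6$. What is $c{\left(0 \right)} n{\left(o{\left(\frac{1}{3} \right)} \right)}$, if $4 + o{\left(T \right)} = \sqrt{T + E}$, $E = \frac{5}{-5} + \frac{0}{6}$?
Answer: $-24 + 2 i \sqrt{6} \approx -24.0 + 4.899 i$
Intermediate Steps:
$E = -1$ ($E = 5 \left(- \frac{1}{5}\right) + 0 \cdot \frac{1}{6} = -1 + 0 = -1$)
$o{\left(T \right)} = -4 + \sqrt{-1 + T}$ ($o{\left(T \right)} = -4 + \sqrt{T - 1} = -4 + \sqrt{-1 + T}$)
$c{\left(m \right)} = 6 + m$ ($c{\left(m \right)} = 1 m + 6 = m + 6 = 6 + m$)
$c{\left(0 \right)} n{\left(o{\left(\frac{1}{3} \right)} \right)} = \left(6 + 0\right) \left(-4 + \sqrt{-1 + \frac{1}{3}}\right) = 6 \left(-4 + \sqrt{-1 + \frac{1}{3}}\right) = 6 \left(-4 + \sqrt{- \frac{2}{3}}\right) = 6 \left(-4 + \frac{i \sqrt{6}}{3}\right) = -24 + 2 i \sqrt{6}$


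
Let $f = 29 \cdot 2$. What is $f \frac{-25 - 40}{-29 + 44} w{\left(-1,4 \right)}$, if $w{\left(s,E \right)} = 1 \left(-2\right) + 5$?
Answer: $-754$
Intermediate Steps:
$w{\left(s,E \right)} = 3$ ($w{\left(s,E \right)} = -2 + 5 = 3$)
$f = 58$
$f \frac{-25 - 40}{-29 + 44} w{\left(-1,4 \right)} = 58 \frac{-25 - 40}{-29 + 44} \cdot 3 = 58 \left(- \frac{65}{15}\right) 3 = 58 \left(\left(-65\right) \frac{1}{15}\right) 3 = 58 \left(- \frac{13}{3}\right) 3 = \left(- \frac{754}{3}\right) 3 = -754$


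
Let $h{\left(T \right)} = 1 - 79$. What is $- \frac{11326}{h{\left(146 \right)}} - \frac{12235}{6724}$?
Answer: $\frac{37600847}{262236} \approx 143.39$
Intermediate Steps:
$h{\left(T \right)} = -78$
$- \frac{11326}{h{\left(146 \right)}} - \frac{12235}{6724} = - \frac{11326}{-78} - \frac{12235}{6724} = \left(-11326\right) \left(- \frac{1}{78}\right) - \frac{12235}{6724} = \frac{5663}{39} - \frac{12235}{6724} = \frac{37600847}{262236}$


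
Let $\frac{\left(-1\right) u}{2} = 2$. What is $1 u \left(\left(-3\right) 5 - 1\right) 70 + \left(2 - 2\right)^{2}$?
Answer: $4480$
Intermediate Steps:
$u = -4$ ($u = \left(-2\right) 2 = -4$)
$1 u \left(\left(-3\right) 5 - 1\right) 70 + \left(2 - 2\right)^{2} = 1 \left(-4\right) \left(\left(-3\right) 5 - 1\right) 70 + \left(2 - 2\right)^{2} = - 4 \left(-15 - 1\right) 70 + 0^{2} = \left(-4\right) \left(-16\right) 70 + 0 = 64 \cdot 70 + 0 = 4480 + 0 = 4480$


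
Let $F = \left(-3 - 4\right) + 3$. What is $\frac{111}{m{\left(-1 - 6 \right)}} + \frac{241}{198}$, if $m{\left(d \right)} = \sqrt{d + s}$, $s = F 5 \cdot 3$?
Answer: $\frac{241}{198} - \frac{111 i \sqrt{67}}{67} \approx 1.2172 - 13.561 i$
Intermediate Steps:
$F = -4$ ($F = -7 + 3 = -4$)
$s = -60$ ($s = \left(-4\right) 5 \cdot 3 = \left(-20\right) 3 = -60$)
$m{\left(d \right)} = \sqrt{-60 + d}$ ($m{\left(d \right)} = \sqrt{d - 60} = \sqrt{-60 + d}$)
$\frac{111}{m{\left(-1 - 6 \right)}} + \frac{241}{198} = \frac{111}{\sqrt{-60 - 7}} + \frac{241}{198} = \frac{111}{\sqrt{-60 - 7}} + 241 \cdot \frac{1}{198} = \frac{111}{\sqrt{-67}} + \frac{241}{198} = \frac{111}{i \sqrt{67}} + \frac{241}{198} = 111 \left(- \frac{i \sqrt{67}}{67}\right) + \frac{241}{198} = - \frac{111 i \sqrt{67}}{67} + \frac{241}{198} = \frac{241}{198} - \frac{111 i \sqrt{67}}{67}$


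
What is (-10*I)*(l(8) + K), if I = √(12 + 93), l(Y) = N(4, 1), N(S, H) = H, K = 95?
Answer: -960*√105 ≈ -9837.1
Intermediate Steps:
l(Y) = 1
I = √105 ≈ 10.247
(-10*I)*(l(8) + K) = (-10*√105)*(1 + 95) = -10*√105*96 = -960*√105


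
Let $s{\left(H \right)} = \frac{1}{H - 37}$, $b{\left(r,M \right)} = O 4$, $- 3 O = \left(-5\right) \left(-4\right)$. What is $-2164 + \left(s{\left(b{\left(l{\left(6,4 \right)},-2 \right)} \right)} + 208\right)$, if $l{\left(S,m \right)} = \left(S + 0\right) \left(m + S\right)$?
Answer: $- \frac{373599}{191} \approx -1956.0$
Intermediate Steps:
$O = - \frac{20}{3}$ ($O = - \frac{\left(-5\right) \left(-4\right)}{3} = \left(- \frac{1}{3}\right) 20 = - \frac{20}{3} \approx -6.6667$)
$l{\left(S,m \right)} = S \left(S + m\right)$
$b{\left(r,M \right)} = - \frac{80}{3}$ ($b{\left(r,M \right)} = \left(- \frac{20}{3}\right) 4 = - \frac{80}{3}$)
$s{\left(H \right)} = \frac{1}{-37 + H}$
$-2164 + \left(s{\left(b{\left(l{\left(6,4 \right)},-2 \right)} \right)} + 208\right) = -2164 + \left(\frac{1}{-37 - \frac{80}{3}} + 208\right) = -2164 + \left(\frac{1}{- \frac{191}{3}} + 208\right) = -2164 + \left(- \frac{3}{191} + 208\right) = -2164 + \frac{39725}{191} = - \frac{373599}{191}$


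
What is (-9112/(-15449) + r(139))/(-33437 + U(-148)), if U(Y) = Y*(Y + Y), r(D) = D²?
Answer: 99499747/53407193 ≈ 1.8630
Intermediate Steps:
U(Y) = 2*Y² (U(Y) = Y*(2*Y) = 2*Y²)
(-9112/(-15449) + r(139))/(-33437 + U(-148)) = (-9112/(-15449) + 139²)/(-33437 + 2*(-148)²) = (-9112*(-1/15449) + 19321)/(-33437 + 2*21904) = (9112/15449 + 19321)/(-33437 + 43808) = (298499241/15449)/10371 = (298499241/15449)*(1/10371) = 99499747/53407193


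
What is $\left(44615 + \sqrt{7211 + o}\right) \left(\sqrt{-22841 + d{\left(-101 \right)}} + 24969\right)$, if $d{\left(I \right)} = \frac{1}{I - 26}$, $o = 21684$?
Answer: $\frac{3 \left(44615 + \sqrt{28895}\right) \left(1057021 + 2 i \sqrt{10233406}\right)}{127} \approx 1.1182 \cdot 10^{9} + 6.7685 \cdot 10^{6} i$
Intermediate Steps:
$d{\left(I \right)} = \frac{1}{-26 + I}$
$\left(44615 + \sqrt{7211 + o}\right) \left(\sqrt{-22841 + d{\left(-101 \right)}} + 24969\right) = \left(44615 + \sqrt{7211 + 21684}\right) \left(\sqrt{-22841 + \frac{1}{-26 - 101}} + 24969\right) = \left(44615 + \sqrt{28895}\right) \left(\sqrt{-22841 + \frac{1}{-127}} + 24969\right) = \left(44615 + \sqrt{28895}\right) \left(\sqrt{-22841 - \frac{1}{127}} + 24969\right) = \left(44615 + \sqrt{28895}\right) \left(\sqrt{- \frac{2900808}{127}} + 24969\right) = \left(44615 + \sqrt{28895}\right) \left(\frac{6 i \sqrt{10233406}}{127} + 24969\right) = \left(44615 + \sqrt{28895}\right) \left(24969 + \frac{6 i \sqrt{10233406}}{127}\right) = \left(24969 + \frac{6 i \sqrt{10233406}}{127}\right) \left(44615 + \sqrt{28895}\right)$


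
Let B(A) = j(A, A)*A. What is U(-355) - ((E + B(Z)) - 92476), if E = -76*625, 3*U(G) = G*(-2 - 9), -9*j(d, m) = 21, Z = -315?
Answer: 421628/3 ≈ 1.4054e+5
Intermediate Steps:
j(d, m) = -7/3 (j(d, m) = -⅑*21 = -7/3)
U(G) = -11*G/3 (U(G) = (G*(-2 - 9))/3 = (G*(-11))/3 = (-11*G)/3 = -11*G/3)
B(A) = -7*A/3
E = -47500
U(-355) - ((E + B(Z)) - 92476) = -11/3*(-355) - ((-47500 - 7/3*(-315)) - 92476) = 3905/3 - ((-47500 + 735) - 92476) = 3905/3 - (-46765 - 92476) = 3905/3 - 1*(-139241) = 3905/3 + 139241 = 421628/3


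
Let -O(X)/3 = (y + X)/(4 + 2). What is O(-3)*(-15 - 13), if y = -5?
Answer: -112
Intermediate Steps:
O(X) = 5/2 - X/2 (O(X) = -3*(-5 + X)/(4 + 2) = -3*(-5 + X)/6 = -3*(-⅚ + X/6) = 5/2 - X/2)
O(-3)*(-15 - 13) = (5/2 - ½*(-3))*(-15 - 13) = (5/2 + 3/2)*(-28) = 4*(-28) = -112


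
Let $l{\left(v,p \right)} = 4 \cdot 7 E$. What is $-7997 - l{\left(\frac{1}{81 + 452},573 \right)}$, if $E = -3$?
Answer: $-7913$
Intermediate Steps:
$l{\left(v,p \right)} = -84$ ($l{\left(v,p \right)} = 4 \cdot 7 \left(-3\right) = 28 \left(-3\right) = -84$)
$-7997 - l{\left(\frac{1}{81 + 452},573 \right)} = -7997 - -84 = -7997 + 84 = -7913$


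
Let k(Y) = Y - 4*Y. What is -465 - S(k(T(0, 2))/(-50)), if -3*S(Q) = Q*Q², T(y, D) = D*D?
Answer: -7265553/15625 ≈ -465.00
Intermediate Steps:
T(y, D) = D²
k(Y) = -3*Y
S(Q) = -Q³/3 (S(Q) = -Q*Q²/3 = -Q³/3)
-465 - S(k(T(0, 2))/(-50)) = -465 - (-1)*(-3*2²/(-50))³/3 = -465 - (-1)*(-3*4*(-1/50))³/3 = -465 - (-1)*(-12*(-1/50))³/3 = -465 - (-1)*(6/25)³/3 = -465 - (-1)*216/(3*15625) = -465 - 1*(-72/15625) = -465 + 72/15625 = -7265553/15625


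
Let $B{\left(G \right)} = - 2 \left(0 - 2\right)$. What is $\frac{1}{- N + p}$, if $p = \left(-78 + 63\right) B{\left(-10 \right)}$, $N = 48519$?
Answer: $- \frac{1}{48579} \approx -2.0585 \cdot 10^{-5}$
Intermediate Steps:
$B{\left(G \right)} = 4$ ($B{\left(G \right)} = \left(-2\right) \left(-2\right) = 4$)
$p = -60$ ($p = \left(-78 + 63\right) 4 = \left(-15\right) 4 = -60$)
$\frac{1}{- N + p} = \frac{1}{\left(-1\right) 48519 - 60} = \frac{1}{-48519 - 60} = \frac{1}{-48579} = - \frac{1}{48579}$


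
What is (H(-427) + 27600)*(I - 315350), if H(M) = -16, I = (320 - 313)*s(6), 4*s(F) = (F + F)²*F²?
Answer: -8448372352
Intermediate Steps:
s(F) = F⁴ (s(F) = ((F + F)²*F²)/4 = ((2*F)²*F²)/4 = ((4*F²)*F²)/4 = (4*F⁴)/4 = F⁴)
I = 9072 (I = (320 - 313)*6⁴ = 7*1296 = 9072)
(H(-427) + 27600)*(I - 315350) = (-16 + 27600)*(9072 - 315350) = 27584*(-306278) = -8448372352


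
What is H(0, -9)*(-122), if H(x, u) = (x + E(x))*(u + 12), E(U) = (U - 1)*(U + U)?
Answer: 0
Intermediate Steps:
E(U) = 2*U*(-1 + U) (E(U) = (-1 + U)*(2*U) = 2*U*(-1 + U))
H(x, u) = (12 + u)*(x + 2*x*(-1 + x)) (H(x, u) = (x + 2*x*(-1 + x))*(u + 12) = (x + 2*x*(-1 + x))*(12 + u) = (12 + u)*(x + 2*x*(-1 + x)))
H(0, -9)*(-122) = (0*(-12 - 1*(-9) + 24*0 + 2*(-9)*0))*(-122) = (0*(-12 + 9 + 0 + 0))*(-122) = (0*(-3))*(-122) = 0*(-122) = 0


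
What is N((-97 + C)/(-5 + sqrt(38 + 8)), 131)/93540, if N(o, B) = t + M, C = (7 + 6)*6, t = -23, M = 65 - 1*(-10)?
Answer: 13/23385 ≈ 0.00055591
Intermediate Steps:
M = 75 (M = 65 + 10 = 75)
C = 78 (C = 13*6 = 78)
N(o, B) = 52 (N(o, B) = -23 + 75 = 52)
N((-97 + C)/(-5 + sqrt(38 + 8)), 131)/93540 = 52/93540 = 52*(1/93540) = 13/23385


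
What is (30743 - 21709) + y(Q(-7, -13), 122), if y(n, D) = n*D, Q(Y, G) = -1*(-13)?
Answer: 10620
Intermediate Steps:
Q(Y, G) = 13
y(n, D) = D*n
(30743 - 21709) + y(Q(-7, -13), 122) = (30743 - 21709) + 122*13 = 9034 + 1586 = 10620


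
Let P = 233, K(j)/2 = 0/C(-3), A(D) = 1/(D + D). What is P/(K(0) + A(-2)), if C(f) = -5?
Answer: -932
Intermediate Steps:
A(D) = 1/(2*D)
K(j) = 0 (K(j) = 2*(0/(-5)) = 2*(0*(-⅕)) = 2*0 = 0)
P/(K(0) + A(-2)) = 233/(0 + (½)/(-2)) = 233/(0 + (½)*(-½)) = 233/(0 - ¼) = 233/(-¼) = 233*(-4) = -932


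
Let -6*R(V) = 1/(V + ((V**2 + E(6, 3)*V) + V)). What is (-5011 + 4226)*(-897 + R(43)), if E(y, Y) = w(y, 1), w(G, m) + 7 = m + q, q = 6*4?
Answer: 11445173615/16254 ≈ 7.0415e+5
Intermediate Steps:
q = 24
w(G, m) = 17 + m (w(G, m) = -7 + (m + 24) = -7 + (24 + m) = 17 + m)
E(y, Y) = 18 (E(y, Y) = 17 + 1 = 18)
R(V) = -1/(6*(V**2 + 20*V)) (R(V) = -1/(6*(V + ((V**2 + 18*V) + V))) = -1/(6*(V + (V**2 + 19*V))) = -1/(6*(V**2 + 20*V)))
(-5011 + 4226)*(-897 + R(43)) = (-5011 + 4226)*(-897 - 1/6/(43*(20 + 43))) = -785*(-897 - 1/6*1/43/63) = -785*(-897 - 1/6*1/43*1/63) = -785*(-897 - 1/16254) = -785*(-14579839/16254) = 11445173615/16254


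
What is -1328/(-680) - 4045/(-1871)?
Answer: 654411/159035 ≈ 4.1149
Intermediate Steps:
-1328/(-680) - 4045/(-1871) = -1328*(-1/680) - 4045*(-1/1871) = 166/85 + 4045/1871 = 654411/159035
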